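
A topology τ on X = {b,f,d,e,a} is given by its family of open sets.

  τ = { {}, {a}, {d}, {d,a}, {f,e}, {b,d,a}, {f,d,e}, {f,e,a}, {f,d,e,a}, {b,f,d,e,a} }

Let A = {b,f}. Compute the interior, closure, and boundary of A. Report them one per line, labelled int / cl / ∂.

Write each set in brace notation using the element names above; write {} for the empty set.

U open, U⊆A: {}. int(A) = ⋃ = {}
X∖A={d,e,a}, int(X∖A)={d,a}, hence cl(A)={b,f,e}
∂A: remove int from cl → {b,f,e}

int(A) = {}
cl(A)  = {b,f,e}
∂A     = {b,f,e}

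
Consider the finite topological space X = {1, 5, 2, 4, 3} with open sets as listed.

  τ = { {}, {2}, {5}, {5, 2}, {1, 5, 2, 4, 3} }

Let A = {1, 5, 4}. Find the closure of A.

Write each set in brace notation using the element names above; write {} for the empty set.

{1, 5, 4, 3}

closure: X∖int(X∖A) = X∖{2} = {1, 5, 4, 3}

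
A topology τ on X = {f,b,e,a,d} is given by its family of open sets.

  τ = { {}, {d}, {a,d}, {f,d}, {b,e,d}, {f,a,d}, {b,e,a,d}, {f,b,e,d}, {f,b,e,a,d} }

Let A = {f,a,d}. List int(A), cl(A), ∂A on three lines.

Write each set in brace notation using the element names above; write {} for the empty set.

opens ⊆ A: {}, {d}, {f,d}, {a,d}, {f,a,d}; union → int = {f,a,d}
complement {b,e}; its interior {}; cl(A) = X∖{} = {f,b,e,a,d}
boundary = {f,b,e,a,d} ∖ {f,a,d} = {b,e}

int(A) = {f,a,d}
cl(A)  = {f,b,e,a,d}
∂A     = {b,e}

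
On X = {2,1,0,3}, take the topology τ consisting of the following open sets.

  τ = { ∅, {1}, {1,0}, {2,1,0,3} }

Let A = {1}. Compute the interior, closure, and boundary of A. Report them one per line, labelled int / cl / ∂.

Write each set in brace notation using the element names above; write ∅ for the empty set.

open subsets of A: ∅, {1}; so int(A) = {1}
closure: X∖int(X∖A) = X∖∅ = {2,1,0,3}
∂A = {2,1,0,3} minus {1} = {2,0,3}

int(A) = {1}
cl(A)  = {2,1,0,3}
∂A     = {2,0,3}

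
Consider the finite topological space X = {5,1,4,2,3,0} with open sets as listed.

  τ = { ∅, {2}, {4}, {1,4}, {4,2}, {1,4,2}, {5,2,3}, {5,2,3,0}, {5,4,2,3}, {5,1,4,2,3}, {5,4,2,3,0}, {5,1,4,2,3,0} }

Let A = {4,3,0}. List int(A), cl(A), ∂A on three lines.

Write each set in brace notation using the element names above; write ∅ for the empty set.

open subsets of A: ∅, {4}; so int(A) = {4}
closure: X∖int(X∖A) = X∖{2} = {5,1,4,3,0}
∂A = {5,1,4,3,0} minus {4} = {5,1,3,0}

int(A) = {4}
cl(A)  = {5,1,4,3,0}
∂A     = {5,1,3,0}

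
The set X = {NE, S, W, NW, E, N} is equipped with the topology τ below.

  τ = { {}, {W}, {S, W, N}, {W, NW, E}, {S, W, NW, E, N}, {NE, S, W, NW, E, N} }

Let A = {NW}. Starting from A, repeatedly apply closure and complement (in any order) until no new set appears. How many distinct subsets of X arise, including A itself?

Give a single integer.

6

X∖A={NE, S, W, E, N}, int(X∖A)={S, W, N}, hence cl(A)={NE, NW, E}
Orbit (k=closure, c=complement):
  1. A     = {NW}
  2. kA    = {NE, NW, E}
  3. cA    = {NE, S, W, E, N}
  4. ckA   = {S, W, N}
  5. kcA   = {NE, S, W, NW, E, N}
  6. ckcA  = {}
(closed under both — stop)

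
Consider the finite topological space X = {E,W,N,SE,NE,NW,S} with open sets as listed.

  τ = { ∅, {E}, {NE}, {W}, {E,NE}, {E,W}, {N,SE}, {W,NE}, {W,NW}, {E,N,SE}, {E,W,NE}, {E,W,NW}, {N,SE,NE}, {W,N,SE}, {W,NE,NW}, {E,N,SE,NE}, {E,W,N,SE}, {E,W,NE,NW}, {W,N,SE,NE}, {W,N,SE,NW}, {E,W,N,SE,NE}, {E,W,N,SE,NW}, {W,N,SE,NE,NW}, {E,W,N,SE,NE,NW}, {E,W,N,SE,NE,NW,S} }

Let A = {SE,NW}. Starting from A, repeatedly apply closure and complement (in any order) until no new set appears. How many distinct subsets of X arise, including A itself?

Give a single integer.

X∖A={E,W,N,NE,S}, int(X∖A)={E,W,NE}, hence cl(A)={N,SE,NW,S}
Orbit (k=closure, c=complement):
  1. A     = {SE,NW}
  2. kA    = {N,SE,NW,S}
  3. cA    = {E,W,N,NE,S}
  4. ckA   = {E,W,NE}
  5. kcA   = {E,W,N,SE,NE,NW,S}
  6. kckA  = {E,W,NE,NW,S}
  7. ckcA  = ∅
  8. ckckA = {N,SE}
  9. kckckA = {N,SE,S}
  10. ckckckA = {E,W,NE,NW}
(closed under both — stop)

10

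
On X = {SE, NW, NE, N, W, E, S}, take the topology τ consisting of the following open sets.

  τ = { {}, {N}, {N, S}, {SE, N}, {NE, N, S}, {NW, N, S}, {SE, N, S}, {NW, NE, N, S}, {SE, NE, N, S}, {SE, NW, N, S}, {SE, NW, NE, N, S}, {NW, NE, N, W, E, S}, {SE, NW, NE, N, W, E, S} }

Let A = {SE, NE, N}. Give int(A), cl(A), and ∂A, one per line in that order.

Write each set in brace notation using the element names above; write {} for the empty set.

open subsets of A: {}, {N}, {SE, N}; so int(A) = {SE, N}
closure: X∖int(X∖A) = X∖{} = {SE, NW, NE, N, W, E, S}
∂A = {SE, NW, NE, N, W, E, S} minus {SE, N} = {NW, NE, W, E, S}

int(A) = {SE, N}
cl(A)  = {SE, NW, NE, N, W, E, S}
∂A     = {NW, NE, W, E, S}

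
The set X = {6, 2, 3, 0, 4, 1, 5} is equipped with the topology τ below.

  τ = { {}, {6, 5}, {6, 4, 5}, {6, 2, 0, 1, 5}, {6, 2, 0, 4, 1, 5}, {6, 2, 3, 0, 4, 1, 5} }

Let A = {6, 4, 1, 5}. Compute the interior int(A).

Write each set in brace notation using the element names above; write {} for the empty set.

opens ⊆ A: {}, {6, 5}, {6, 4, 5}; union → int = {6, 4, 5}

{6, 4, 5}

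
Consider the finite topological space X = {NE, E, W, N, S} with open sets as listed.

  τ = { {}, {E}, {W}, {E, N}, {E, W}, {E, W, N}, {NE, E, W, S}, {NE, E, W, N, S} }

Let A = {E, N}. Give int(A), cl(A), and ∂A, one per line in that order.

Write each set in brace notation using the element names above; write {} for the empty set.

int(A) = {E, N}
cl(A)  = {NE, E, N, S}
∂A     = {NE, S}

U open, U⊆A: {}, {E}, {E, N}. int(A) = ⋃ = {E, N}
X∖A={NE, W, S}, int(X∖A)={W}, hence cl(A)={NE, E, N, S}
∂A: remove int from cl → {NE, S}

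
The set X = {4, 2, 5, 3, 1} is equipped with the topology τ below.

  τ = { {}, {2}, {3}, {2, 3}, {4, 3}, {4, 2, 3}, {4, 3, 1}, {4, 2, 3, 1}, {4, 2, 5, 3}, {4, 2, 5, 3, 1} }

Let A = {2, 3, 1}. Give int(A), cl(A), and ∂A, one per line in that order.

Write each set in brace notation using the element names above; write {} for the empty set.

int(A) = {2, 3}
cl(A)  = {4, 2, 5, 3, 1}
∂A     = {4, 5, 1}

U open, U⊆A: {}, {2}, {3}, {2, 3}. int(A) = ⋃ = {2, 3}
X∖A={4, 5}, int(X∖A)={}, hence cl(A)={4, 2, 5, 3, 1}
∂A: remove int from cl → {4, 5, 1}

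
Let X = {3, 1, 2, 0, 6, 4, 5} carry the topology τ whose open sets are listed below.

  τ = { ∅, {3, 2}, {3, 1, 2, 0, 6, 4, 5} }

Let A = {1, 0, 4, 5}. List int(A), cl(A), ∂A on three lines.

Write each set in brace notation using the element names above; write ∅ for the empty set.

open subsets of A: ∅; so int(A) = ∅
closure: X∖int(X∖A) = X∖{3, 2} = {1, 0, 6, 4, 5}
∂A = {1, 0, 6, 4, 5} minus ∅ = {1, 0, 6, 4, 5}

int(A) = ∅
cl(A)  = {1, 0, 6, 4, 5}
∂A     = {1, 0, 6, 4, 5}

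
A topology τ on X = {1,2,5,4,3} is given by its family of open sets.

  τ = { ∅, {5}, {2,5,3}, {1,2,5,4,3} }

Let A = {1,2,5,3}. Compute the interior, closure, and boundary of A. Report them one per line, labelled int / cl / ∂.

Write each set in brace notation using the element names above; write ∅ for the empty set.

interior: largest open inside A is {2,5,3} (from ∅, {5}, {2,5,3})
cl via duality: int({4}) = ∅, so X∖∅ = {1,2,5,4,3}
cl∖int = {1,4}

int(A) = {2,5,3}
cl(A)  = {1,2,5,4,3}
∂A     = {1,4}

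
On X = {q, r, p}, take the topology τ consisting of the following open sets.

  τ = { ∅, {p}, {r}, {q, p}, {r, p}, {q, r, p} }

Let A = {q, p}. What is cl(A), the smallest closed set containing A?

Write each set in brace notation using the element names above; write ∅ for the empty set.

{q, p}

closure: X∖int(X∖A) = X∖{r} = {q, p}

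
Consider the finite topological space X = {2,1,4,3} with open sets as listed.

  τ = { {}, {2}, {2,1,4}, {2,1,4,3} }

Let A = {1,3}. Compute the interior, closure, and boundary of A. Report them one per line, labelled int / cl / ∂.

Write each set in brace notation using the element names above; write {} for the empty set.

interior: largest open inside A is {} (from {})
cl via duality: int({2,4}) = {2}, so X∖{2} = {1,4,3}
cl∖int = {1,4,3}

int(A) = {}
cl(A)  = {1,4,3}
∂A     = {1,4,3}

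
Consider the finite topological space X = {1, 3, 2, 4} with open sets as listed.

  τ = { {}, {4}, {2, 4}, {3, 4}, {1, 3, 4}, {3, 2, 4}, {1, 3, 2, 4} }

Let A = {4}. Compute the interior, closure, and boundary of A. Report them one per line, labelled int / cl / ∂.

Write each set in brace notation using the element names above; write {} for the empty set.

U open, U⊆A: {}, {4}. int(A) = ⋃ = {4}
X∖A={1, 3, 2}, int(X∖A)={}, hence cl(A)={1, 3, 2, 4}
∂A: remove int from cl → {1, 3, 2}

int(A) = {4}
cl(A)  = {1, 3, 2, 4}
∂A     = {1, 3, 2}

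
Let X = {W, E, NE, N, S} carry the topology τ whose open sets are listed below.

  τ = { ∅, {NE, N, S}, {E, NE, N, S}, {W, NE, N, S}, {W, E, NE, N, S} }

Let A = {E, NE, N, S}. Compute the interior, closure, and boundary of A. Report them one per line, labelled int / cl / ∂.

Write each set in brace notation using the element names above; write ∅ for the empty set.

int(A) = {E, NE, N, S}
cl(A)  = {W, E, NE, N, S}
∂A     = {W}

U open, U⊆A: ∅, {NE, N, S}, {E, NE, N, S}. int(A) = ⋃ = {E, NE, N, S}
X∖A={W}, int(X∖A)=∅, hence cl(A)={W, E, NE, N, S}
∂A: remove int from cl → {W}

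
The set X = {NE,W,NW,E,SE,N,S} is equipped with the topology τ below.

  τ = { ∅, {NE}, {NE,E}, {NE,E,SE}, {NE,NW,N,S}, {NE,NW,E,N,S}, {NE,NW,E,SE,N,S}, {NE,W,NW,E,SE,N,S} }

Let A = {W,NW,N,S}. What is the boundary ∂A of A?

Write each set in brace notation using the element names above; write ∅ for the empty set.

{W,NW,N,S}

interior: largest open inside A is ∅ (from ∅)
cl via duality: int({NE,E,SE}) = {NE,E,SE}, so X∖{NE,E,SE} = {W,NW,N,S}
cl∖int = {W,NW,N,S}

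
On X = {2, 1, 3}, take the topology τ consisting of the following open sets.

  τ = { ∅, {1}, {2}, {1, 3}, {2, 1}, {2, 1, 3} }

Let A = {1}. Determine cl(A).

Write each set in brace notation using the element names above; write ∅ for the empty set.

X∖A={2, 3}, int(X∖A)={2}, hence cl(A)={1, 3}

{1, 3}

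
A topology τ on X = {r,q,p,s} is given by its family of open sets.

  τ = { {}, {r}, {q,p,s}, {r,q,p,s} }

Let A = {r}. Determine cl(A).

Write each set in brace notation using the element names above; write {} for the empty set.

closure: X∖int(X∖A) = X∖{q,p,s} = {r}

{r}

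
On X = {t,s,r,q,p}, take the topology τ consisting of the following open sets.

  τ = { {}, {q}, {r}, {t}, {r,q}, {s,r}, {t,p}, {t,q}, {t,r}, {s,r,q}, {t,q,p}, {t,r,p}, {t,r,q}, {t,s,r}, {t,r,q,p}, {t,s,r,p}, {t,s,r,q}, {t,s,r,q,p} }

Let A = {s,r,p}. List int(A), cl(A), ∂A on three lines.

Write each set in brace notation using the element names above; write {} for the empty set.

open subsets of A: {}, {r}, {s,r}; so int(A) = {s,r}
closure: X∖int(X∖A) = X∖{t,q} = {s,r,p}
∂A = {s,r,p} minus {s,r} = {p}

int(A) = {s,r}
cl(A)  = {s,r,p}
∂A     = {p}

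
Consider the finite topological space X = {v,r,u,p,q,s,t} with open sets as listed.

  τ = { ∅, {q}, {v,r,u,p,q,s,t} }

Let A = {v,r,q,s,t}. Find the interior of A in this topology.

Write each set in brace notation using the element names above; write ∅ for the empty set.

{q}

open subsets of A: ∅, {q}; so int(A) = {q}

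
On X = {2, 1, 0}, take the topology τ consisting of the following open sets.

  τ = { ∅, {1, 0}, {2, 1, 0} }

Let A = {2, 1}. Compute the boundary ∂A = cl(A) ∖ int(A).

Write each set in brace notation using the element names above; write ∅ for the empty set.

{2, 1, 0}

interior: largest open inside A is ∅ (from ∅)
cl via duality: int({0}) = ∅, so X∖∅ = {2, 1, 0}
cl∖int = {2, 1, 0}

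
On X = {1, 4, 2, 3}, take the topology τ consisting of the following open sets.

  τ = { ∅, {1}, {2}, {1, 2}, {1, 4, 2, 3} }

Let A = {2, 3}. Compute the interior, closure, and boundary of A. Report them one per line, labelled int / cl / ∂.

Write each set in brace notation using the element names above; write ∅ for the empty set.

int(A) = {2}
cl(A)  = {4, 2, 3}
∂A     = {4, 3}

U open, U⊆A: ∅, {2}. int(A) = ⋃ = {2}
X∖A={1, 4}, int(X∖A)={1}, hence cl(A)={4, 2, 3}
∂A: remove int from cl → {4, 3}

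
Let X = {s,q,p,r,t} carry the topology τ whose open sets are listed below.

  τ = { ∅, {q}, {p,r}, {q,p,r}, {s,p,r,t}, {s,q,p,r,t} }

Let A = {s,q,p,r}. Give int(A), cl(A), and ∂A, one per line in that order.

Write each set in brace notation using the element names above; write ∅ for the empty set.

int(A) = {q,p,r}
cl(A)  = {s,q,p,r,t}
∂A     = {s,t}

U open, U⊆A: ∅, {q}, {p,r}, {q,p,r}. int(A) = ⋃ = {q,p,r}
X∖A={t}, int(X∖A)=∅, hence cl(A)={s,q,p,r,t}
∂A: remove int from cl → {s,t}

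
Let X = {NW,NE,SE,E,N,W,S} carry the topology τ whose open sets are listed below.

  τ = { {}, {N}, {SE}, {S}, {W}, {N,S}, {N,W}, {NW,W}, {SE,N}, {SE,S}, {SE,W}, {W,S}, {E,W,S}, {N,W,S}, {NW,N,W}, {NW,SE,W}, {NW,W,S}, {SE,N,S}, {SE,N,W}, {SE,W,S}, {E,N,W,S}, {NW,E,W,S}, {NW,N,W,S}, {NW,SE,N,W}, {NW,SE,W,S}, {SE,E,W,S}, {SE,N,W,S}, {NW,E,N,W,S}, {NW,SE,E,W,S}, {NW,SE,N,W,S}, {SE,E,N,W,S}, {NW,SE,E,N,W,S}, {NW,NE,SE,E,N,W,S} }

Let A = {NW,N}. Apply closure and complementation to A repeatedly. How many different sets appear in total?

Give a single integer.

8

X∖A={NE,SE,E,W,S}, int(X∖A)={SE,E,W,S}, hence cl(A)={NW,NE,N}
Orbit (k=closure, c=complement):
  1. A     = {NW,N}
  2. kA    = {NW,NE,N}
  3. cA    = {NE,SE,E,W,S}
  4. ckA   = {SE,E,W,S}
  5. kcA   = {NW,NE,SE,E,W,S}
  6. ckcA  = {N}
  7. kckcA = {NE,N}
  8. ckckcA = {NW,SE,E,W,S}
(closed under both — stop)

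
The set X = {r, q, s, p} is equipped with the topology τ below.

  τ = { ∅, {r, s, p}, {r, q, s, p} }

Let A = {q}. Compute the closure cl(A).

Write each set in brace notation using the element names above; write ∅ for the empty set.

{q}

complement {r, s, p}; its interior {r, s, p}; cl(A) = X∖{r, s, p} = {q}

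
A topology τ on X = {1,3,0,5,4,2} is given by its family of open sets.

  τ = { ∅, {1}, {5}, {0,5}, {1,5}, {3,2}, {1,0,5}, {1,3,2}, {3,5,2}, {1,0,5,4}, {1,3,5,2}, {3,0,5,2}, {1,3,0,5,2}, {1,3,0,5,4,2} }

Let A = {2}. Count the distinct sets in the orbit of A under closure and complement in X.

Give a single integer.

closure: X∖int(X∖A) = X∖{1,0,5,4} = {3,2}
Let k=closure and c=complement:
  1. A     = {2}
  2. kA    = {3,2}
  3. cA    = {1,3,0,5,4}
  4. ckA   = {1,0,5,4}
  5. kcA   = {1,3,0,5,4,2}
  6. ckcA  = ∅
— saturated at 6

6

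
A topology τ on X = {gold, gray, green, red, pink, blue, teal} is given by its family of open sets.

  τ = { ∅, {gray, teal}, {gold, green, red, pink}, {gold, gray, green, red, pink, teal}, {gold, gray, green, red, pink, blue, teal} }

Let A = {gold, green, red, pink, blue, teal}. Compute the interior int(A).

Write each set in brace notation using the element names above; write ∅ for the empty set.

{gold, green, red, pink}

U open, U⊆A: ∅, {gold, green, red, pink}. int(A) = ⋃ = {gold, green, red, pink}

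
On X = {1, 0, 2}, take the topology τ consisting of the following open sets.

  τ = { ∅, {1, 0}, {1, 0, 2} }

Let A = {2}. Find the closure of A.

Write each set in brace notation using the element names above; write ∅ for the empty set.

cl via duality: int({1, 0}) = {1, 0}, so X∖{1, 0} = {2}

{2}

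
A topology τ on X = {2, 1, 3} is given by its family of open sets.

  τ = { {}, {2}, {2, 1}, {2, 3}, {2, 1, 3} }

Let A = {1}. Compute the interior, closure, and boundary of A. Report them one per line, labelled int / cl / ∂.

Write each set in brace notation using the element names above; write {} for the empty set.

U open, U⊆A: {}. int(A) = ⋃ = {}
X∖A={2, 3}, int(X∖A)={2, 3}, hence cl(A)={1}
∂A: remove int from cl → {1}

int(A) = {}
cl(A)  = {1}
∂A     = {1}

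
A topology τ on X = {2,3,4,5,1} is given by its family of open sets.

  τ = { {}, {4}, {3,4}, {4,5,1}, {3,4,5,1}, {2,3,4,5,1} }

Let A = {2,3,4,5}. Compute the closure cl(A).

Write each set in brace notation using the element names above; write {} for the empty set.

closure: X∖int(X∖A) = X∖{} = {2,3,4,5,1}

{2,3,4,5,1}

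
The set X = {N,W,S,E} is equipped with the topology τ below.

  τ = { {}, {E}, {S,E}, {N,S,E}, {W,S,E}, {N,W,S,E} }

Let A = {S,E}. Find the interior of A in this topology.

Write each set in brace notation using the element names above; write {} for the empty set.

opens ⊆ A: {}, {E}, {S,E}; union → int = {S,E}

{S,E}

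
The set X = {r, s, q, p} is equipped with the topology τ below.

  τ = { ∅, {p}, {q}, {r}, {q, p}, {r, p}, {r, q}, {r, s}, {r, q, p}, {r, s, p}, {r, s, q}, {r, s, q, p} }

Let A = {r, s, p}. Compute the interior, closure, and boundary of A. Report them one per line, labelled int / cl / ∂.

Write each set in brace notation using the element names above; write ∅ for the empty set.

opens ⊆ A: ∅, {r}, {p}, {r, p}, {r, s}, {r, s, p}; union → int = {r, s, p}
complement {q}; its interior {q}; cl(A) = X∖{q} = {r, s, p}
boundary = {r, s, p} ∖ {r, s, p} = ∅

int(A) = {r, s, p}
cl(A)  = {r, s, p}
∂A     = ∅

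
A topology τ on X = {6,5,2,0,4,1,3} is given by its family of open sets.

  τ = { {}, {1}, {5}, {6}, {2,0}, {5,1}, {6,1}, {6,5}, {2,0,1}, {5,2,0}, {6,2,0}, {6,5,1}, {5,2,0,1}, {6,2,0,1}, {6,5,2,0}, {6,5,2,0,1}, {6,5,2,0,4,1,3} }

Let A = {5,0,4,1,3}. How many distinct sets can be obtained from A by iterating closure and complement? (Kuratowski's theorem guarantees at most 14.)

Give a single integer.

10

cl via duality: int({6,2}) = {6}, so X∖{6} = {5,2,0,4,1,3}
Write k for closure, c for complement:
  1. A     = {5,0,4,1,3}
  2. kA    = {5,2,0,4,1,3}
  3. cA    = {6,2}
  4. ckA   = {6}
  5. kcA   = {6,2,0,4,3}
  6. kckA  = {6,4,3}
  7. ckcA  = {5,1}
  8. ckckA = {5,2,0,1}
  9. kckcA = {5,4,1,3}
  10. ckckcA = {6,2,0}
applying k or c yields no new set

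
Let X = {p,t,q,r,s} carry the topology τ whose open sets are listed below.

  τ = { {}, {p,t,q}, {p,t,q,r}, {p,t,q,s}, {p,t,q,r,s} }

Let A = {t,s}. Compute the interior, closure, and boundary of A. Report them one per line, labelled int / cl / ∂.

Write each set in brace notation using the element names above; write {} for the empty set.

opens ⊆ A: {}; union → int = {}
complement {p,q,r}; its interior {}; cl(A) = X∖{} = {p,t,q,r,s}
boundary = {p,t,q,r,s} ∖ {} = {p,t,q,r,s}

int(A) = {}
cl(A)  = {p,t,q,r,s}
∂A     = {p,t,q,r,s}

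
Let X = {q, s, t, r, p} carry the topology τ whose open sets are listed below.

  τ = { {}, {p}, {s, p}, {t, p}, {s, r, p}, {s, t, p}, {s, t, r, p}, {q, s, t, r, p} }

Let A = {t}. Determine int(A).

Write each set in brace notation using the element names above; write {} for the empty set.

open subsets of A: {}; so int(A) = {}

{}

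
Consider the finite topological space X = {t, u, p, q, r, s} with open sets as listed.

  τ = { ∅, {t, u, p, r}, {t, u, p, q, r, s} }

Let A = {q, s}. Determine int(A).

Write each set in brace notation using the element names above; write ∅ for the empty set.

∅

U open, U⊆A: ∅. int(A) = ⋃ = ∅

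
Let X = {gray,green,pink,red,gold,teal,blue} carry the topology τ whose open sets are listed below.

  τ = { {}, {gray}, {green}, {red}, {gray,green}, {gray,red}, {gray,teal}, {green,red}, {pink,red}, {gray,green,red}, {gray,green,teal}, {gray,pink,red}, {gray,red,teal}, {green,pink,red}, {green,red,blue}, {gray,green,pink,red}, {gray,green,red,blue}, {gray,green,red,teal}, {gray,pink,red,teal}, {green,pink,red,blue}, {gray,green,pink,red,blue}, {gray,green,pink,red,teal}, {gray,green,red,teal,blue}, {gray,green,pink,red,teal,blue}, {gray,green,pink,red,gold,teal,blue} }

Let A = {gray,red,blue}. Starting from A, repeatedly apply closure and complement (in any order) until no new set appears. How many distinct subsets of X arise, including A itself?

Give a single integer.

8

X∖A={green,pink,gold,teal}, int(X∖A)={green}, hence cl(A)={gray,pink,red,gold,teal,blue}
Orbit (k=closure, c=complement):
  1. A     = {gray,red,blue}
  2. kA    = {gray,pink,red,gold,teal,blue}
  3. cA    = {green,pink,gold,teal}
  4. ckA   = {green}
  5. kcA   = {green,pink,gold,teal,blue}
  6. kckA  = {green,gold,blue}
  7. ckcA  = {gray,red}
  8. ckckA = {gray,pink,red,teal}
(closed under both — stop)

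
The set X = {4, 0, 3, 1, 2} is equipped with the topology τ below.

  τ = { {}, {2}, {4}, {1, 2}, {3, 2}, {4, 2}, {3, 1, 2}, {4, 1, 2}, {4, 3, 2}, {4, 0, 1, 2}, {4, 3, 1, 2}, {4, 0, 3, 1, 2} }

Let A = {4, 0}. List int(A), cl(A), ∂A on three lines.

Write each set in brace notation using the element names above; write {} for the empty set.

opens ⊆ A: {}, {4}; union → int = {4}
complement {3, 1, 2}; its interior {3, 1, 2}; cl(A) = X∖{3, 1, 2} = {4, 0}
boundary = {4, 0} ∖ {4} = {0}

int(A) = {4}
cl(A)  = {4, 0}
∂A     = {0}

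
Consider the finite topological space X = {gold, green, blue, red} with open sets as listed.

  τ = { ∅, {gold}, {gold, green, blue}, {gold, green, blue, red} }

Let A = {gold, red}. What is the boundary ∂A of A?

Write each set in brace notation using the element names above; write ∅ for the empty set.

interior: largest open inside A is {gold} (from ∅, {gold})
cl via duality: int({green, blue}) = ∅, so X∖∅ = {gold, green, blue, red}
cl∖int = {green, blue, red}

{green, blue, red}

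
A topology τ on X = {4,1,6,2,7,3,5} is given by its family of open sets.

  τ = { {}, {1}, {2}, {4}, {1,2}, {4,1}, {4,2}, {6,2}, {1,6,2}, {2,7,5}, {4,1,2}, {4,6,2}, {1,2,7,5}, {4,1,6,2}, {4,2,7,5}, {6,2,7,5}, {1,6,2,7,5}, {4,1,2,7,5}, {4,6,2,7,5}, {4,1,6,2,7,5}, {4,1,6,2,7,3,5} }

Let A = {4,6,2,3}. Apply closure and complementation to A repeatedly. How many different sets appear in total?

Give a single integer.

8

complement {1,7,5}; its interior {1}; cl(A) = X∖{1} = {4,6,2,7,3,5}
With k = closure, c = complement:
  1. A     = {4,6,2,3}
  2. kA    = {4,6,2,7,3,5}
  3. cA    = {1,7,5}
  4. ckA   = {1}
  5. kcA   = {1,7,3,5}
  6. kckA  = {1,3}
  7. ckcA  = {4,6,2}
  8. ckckA = {4,6,2,7,5}
k, c of each give nothing new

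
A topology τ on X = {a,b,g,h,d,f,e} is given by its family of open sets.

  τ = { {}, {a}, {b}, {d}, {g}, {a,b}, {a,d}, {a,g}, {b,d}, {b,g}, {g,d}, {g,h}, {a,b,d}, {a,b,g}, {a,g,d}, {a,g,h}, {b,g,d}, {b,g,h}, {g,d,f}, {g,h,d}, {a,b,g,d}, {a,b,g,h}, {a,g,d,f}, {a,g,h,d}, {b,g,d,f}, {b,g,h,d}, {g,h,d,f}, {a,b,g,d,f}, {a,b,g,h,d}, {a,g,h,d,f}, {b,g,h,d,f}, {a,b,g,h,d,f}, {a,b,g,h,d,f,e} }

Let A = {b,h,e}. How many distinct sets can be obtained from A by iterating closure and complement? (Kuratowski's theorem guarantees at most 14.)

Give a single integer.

6

closure: X∖int(X∖A) = X∖{a,g,d,f} = {b,h,e}
Let k=closure and c=complement:
  1. A     = {b,h,e}
  2. cA    = {a,g,d,f}
  3. kcA   = {a,g,h,d,f,e}
  4. ckcA  = {b}
  5. kckcA = {b,e}
  6. ckckcA = {a,g,h,d,f}
— saturated at 6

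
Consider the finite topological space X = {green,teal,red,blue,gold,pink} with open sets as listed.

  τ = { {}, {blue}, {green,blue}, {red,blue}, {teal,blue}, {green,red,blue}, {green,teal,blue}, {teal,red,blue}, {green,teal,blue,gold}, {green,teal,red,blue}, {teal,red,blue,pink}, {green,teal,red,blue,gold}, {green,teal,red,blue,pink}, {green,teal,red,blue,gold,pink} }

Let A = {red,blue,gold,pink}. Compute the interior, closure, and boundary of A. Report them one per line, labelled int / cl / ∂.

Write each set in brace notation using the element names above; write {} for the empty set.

int(A) = {red,blue}
cl(A)  = {green,teal,red,blue,gold,pink}
∂A     = {green,teal,gold,pink}

opens ⊆ A: {}, {blue}, {red,blue}; union → int = {red,blue}
complement {green,teal}; its interior {}; cl(A) = X∖{} = {green,teal,red,blue,gold,pink}
boundary = {green,teal,red,blue,gold,pink} ∖ {red,blue} = {green,teal,gold,pink}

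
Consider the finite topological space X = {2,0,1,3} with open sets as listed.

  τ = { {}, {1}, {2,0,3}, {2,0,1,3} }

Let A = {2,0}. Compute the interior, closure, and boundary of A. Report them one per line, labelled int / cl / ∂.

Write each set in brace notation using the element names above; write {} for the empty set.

U open, U⊆A: {}. int(A) = ⋃ = {}
X∖A={1,3}, int(X∖A)={1}, hence cl(A)={2,0,3}
∂A: remove int from cl → {2,0,3}

int(A) = {}
cl(A)  = {2,0,3}
∂A     = {2,0,3}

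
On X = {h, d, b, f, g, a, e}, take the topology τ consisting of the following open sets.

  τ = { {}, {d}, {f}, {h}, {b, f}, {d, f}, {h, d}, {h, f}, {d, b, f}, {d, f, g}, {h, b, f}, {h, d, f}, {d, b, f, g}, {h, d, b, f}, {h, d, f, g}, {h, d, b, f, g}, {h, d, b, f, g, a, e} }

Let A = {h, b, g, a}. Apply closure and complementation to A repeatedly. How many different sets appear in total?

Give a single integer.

complement {d, f, e}; its interior {d, f}; cl(A) = X∖{d, f} = {h, b, g, a, e}
With k = closure, c = complement:
  1. A     = {h, b, g, a}
  2. kA    = {h, b, g, a, e}
  3. cA    = {d, f, e}
  4. ckA   = {d, f}
  5. kcA   = {d, b, f, g, a, e}
  6. ckcA  = {h}
  7. kckcA = {h, a, e}
  8. ckckcA = {d, b, f, g}
k, c of each give nothing new

8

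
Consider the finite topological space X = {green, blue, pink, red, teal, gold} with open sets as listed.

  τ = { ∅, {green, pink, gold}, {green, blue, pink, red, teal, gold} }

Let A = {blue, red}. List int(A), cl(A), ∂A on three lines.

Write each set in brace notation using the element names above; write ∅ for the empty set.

open subsets of A: ∅; so int(A) = ∅
closure: X∖int(X∖A) = X∖{green, pink, gold} = {blue, red, teal}
∂A = {blue, red, teal} minus ∅ = {blue, red, teal}

int(A) = ∅
cl(A)  = {blue, red, teal}
∂A     = {blue, red, teal}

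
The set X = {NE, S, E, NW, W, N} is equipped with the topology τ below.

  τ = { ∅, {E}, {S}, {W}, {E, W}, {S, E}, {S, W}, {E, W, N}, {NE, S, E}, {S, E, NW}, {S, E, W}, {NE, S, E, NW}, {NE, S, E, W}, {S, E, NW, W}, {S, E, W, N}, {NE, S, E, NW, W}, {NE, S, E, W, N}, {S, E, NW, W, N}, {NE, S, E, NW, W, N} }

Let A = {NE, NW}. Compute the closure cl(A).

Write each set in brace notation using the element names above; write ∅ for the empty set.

{NE, NW}

X∖A={S, E, W, N}, int(X∖A)={S, E, W, N}, hence cl(A)={NE, NW}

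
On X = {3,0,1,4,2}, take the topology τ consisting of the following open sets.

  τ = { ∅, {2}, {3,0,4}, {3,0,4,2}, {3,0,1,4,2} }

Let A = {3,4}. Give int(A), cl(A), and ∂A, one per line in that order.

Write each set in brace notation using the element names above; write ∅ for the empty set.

U open, U⊆A: ∅. int(A) = ⋃ = ∅
X∖A={0,1,2}, int(X∖A)={2}, hence cl(A)={3,0,1,4}
∂A: remove int from cl → {3,0,1,4}

int(A) = ∅
cl(A)  = {3,0,1,4}
∂A     = {3,0,1,4}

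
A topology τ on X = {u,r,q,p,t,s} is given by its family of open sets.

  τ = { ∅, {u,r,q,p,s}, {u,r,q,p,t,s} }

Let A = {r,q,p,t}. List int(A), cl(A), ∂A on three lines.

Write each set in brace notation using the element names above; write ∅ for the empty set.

interior: largest open inside A is ∅ (from ∅)
cl via duality: int({u,s}) = ∅, so X∖∅ = {u,r,q,p,t,s}
cl∖int = {u,r,q,p,t,s}

int(A) = ∅
cl(A)  = {u,r,q,p,t,s}
∂A     = {u,r,q,p,t,s}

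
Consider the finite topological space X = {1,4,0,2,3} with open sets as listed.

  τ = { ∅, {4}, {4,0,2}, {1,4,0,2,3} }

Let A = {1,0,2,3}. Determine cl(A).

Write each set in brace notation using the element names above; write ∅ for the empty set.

{1,0,2,3}

complement {4}; its interior {4}; cl(A) = X∖{4} = {1,0,2,3}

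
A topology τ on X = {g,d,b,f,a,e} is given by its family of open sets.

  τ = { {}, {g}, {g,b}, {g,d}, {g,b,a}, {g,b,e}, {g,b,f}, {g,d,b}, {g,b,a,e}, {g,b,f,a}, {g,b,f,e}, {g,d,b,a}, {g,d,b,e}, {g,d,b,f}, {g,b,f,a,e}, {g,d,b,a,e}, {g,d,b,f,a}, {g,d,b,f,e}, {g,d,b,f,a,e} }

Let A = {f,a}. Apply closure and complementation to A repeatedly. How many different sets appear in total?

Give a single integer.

X∖A={g,d,b,e}, int(X∖A)={g,d,b,e}, hence cl(A)={f,a}
Orbit (k=closure, c=complement):
  1. A     = {f,a}
  2. cA    = {g,d,b,e}
  3. kcA   = {g,d,b,f,a,e}
  4. ckcA  = {}
(closed under both — stop)

4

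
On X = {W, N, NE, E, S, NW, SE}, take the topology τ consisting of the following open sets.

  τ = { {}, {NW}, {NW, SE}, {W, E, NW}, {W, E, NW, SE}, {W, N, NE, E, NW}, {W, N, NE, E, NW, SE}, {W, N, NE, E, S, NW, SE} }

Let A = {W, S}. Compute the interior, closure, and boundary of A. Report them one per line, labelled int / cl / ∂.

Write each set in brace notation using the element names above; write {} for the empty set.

U open, U⊆A: {}. int(A) = ⋃ = {}
X∖A={N, NE, E, NW, SE}, int(X∖A)={NW, SE}, hence cl(A)={W, N, NE, E, S}
∂A: remove int from cl → {W, N, NE, E, S}

int(A) = {}
cl(A)  = {W, N, NE, E, S}
∂A     = {W, N, NE, E, S}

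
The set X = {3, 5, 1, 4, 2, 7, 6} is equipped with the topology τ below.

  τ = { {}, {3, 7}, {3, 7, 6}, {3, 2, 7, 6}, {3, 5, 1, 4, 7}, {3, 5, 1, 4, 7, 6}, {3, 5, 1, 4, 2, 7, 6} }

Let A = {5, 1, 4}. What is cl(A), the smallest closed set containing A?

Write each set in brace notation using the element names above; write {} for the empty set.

{5, 1, 4}

complement {3, 2, 7, 6}; its interior {3, 2, 7, 6}; cl(A) = X∖{3, 2, 7, 6} = {5, 1, 4}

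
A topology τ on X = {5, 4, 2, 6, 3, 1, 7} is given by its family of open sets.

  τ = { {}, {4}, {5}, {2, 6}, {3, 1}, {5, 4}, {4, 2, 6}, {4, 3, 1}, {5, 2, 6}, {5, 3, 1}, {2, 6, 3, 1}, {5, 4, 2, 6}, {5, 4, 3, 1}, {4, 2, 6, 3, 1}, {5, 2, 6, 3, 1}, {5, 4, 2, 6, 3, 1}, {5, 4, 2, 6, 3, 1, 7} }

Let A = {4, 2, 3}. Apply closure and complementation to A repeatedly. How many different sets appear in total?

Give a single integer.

10

complement {5, 6, 1, 7}; its interior {5}; cl(A) = X∖{5} = {4, 2, 6, 3, 1, 7}
With k = closure, c = complement:
  1. A     = {4, 2, 3}
  2. kA    = {4, 2, 6, 3, 1, 7}
  3. cA    = {5, 6, 1, 7}
  4. ckA   = {5}
  5. kcA   = {5, 2, 6, 3, 1, 7}
  6. kckA  = {5, 7}
  7. ckcA  = {4}
  8. ckckA = {4, 2, 6, 3, 1}
  9. kckcA = {4, 7}
  10. ckckcA = {5, 2, 6, 3, 1}
k, c of each give nothing new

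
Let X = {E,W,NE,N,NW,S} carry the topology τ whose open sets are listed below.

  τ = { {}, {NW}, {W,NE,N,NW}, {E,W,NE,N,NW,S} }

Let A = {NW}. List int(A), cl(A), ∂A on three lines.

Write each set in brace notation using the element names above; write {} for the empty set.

interior: largest open inside A is {NW} (from {}, {NW})
cl via duality: int({E,W,NE,N,S}) = {}, so X∖{} = {E,W,NE,N,NW,S}
cl∖int = {E,W,NE,N,S}

int(A) = {NW}
cl(A)  = {E,W,NE,N,NW,S}
∂A     = {E,W,NE,N,S}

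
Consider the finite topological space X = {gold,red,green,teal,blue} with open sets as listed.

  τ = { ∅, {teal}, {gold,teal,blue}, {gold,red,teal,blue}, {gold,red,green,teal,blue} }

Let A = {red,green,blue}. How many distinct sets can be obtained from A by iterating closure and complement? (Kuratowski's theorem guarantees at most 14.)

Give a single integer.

closure: X∖int(X∖A) = X∖{teal} = {gold,red,green,blue}
Let k=closure and c=complement:
  1. A     = {red,green,blue}
  2. kA    = {gold,red,green,blue}
  3. cA    = {gold,teal}
  4. ckA   = {teal}
  5. kcA   = {gold,red,green,teal,blue}
  6. ckcA  = ∅
— saturated at 6

6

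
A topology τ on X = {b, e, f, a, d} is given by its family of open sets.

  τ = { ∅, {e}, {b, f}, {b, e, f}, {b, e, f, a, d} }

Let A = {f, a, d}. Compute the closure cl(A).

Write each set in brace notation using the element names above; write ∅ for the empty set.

{b, f, a, d}

closure: X∖int(X∖A) = X∖{e} = {b, f, a, d}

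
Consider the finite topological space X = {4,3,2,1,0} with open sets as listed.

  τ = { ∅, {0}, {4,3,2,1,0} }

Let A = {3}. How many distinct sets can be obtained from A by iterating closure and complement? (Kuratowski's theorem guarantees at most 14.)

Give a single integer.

6

cl via duality: int({4,2,1,0}) = {0}, so X∖{0} = {4,3,2,1}
Write k for closure, c for complement:
  1. A     = {3}
  2. kA    = {4,3,2,1}
  3. cA    = {4,2,1,0}
  4. ckA   = {0}
  5. kcA   = {4,3,2,1,0}
  6. ckcA  = ∅
applying k or c yields no new set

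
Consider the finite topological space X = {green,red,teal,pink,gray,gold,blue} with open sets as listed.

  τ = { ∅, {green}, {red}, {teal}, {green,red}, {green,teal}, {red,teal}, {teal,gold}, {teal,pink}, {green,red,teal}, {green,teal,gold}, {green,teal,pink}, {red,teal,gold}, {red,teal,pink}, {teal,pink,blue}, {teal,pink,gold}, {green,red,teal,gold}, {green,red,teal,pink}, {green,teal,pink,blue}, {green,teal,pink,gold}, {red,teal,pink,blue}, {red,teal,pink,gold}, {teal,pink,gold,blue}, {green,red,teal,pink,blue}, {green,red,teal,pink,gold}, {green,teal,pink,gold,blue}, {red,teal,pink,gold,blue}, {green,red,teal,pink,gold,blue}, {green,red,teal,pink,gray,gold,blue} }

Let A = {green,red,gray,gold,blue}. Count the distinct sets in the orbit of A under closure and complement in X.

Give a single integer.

complement {teal,pink}; its interior {teal,pink}; cl(A) = X∖{teal,pink} = {green,red,gray,gold,blue}
With k = closure, c = complement:
  1. A     = {green,red,gray,gold,blue}
  2. cA    = {teal,pink}
  3. kcA   = {teal,pink,gray,gold,blue}
  4. ckcA  = {green,red}
  5. kckcA = {green,red,gray}
  6. ckckcA = {teal,pink,gold,blue}
k, c of each give nothing new

6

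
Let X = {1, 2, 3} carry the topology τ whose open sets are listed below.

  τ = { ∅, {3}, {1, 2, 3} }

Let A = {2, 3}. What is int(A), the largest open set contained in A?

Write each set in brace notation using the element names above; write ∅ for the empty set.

U open, U⊆A: ∅, {3}. int(A) = ⋃ = {3}

{3}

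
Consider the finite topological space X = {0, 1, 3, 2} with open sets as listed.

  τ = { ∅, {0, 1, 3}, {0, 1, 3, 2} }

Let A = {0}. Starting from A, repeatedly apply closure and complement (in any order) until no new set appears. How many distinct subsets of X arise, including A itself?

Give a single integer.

cl via duality: int({1, 3, 2}) = ∅, so X∖∅ = {0, 1, 3, 2}
Write k for closure, c for complement:
  1. A     = {0}
  2. kA    = {0, 1, 3, 2}
  3. cA    = {1, 3, 2}
  4. ckA   = ∅
applying k or c yields no new set

4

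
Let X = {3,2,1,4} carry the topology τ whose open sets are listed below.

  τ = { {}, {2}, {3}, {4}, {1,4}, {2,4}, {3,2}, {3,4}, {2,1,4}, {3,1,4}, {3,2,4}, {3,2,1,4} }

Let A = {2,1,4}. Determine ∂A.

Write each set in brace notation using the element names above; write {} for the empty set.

interior: largest open inside A is {2,1,4} (from {}, {4}, {2}, {2,4}, {1,4}, {2,1,4})
cl via duality: int({3}) = {3}, so X∖{3} = {2,1,4}
cl∖int = {}

{}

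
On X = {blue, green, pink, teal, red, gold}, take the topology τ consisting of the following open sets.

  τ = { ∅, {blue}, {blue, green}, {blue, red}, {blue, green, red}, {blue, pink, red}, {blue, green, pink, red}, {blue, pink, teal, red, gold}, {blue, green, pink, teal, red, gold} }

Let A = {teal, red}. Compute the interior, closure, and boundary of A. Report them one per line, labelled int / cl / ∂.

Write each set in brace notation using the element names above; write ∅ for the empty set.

int(A) = ∅
cl(A)  = {pink, teal, red, gold}
∂A     = {pink, teal, red, gold}

U open, U⊆A: ∅. int(A) = ⋃ = ∅
X∖A={blue, green, pink, gold}, int(X∖A)={blue, green}, hence cl(A)={pink, teal, red, gold}
∂A: remove int from cl → {pink, teal, red, gold}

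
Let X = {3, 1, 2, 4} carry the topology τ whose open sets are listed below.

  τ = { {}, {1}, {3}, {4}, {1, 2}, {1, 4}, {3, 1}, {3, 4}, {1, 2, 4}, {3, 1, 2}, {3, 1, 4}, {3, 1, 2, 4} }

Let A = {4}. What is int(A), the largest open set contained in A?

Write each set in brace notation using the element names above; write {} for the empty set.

{4}

open subsets of A: {}, {4}; so int(A) = {4}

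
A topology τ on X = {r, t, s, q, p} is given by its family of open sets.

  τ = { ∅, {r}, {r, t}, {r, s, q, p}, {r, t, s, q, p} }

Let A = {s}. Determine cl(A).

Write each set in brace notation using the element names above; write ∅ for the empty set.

cl via duality: int({r, t, q, p}) = {r, t}, so X∖{r, t} = {s, q, p}

{s, q, p}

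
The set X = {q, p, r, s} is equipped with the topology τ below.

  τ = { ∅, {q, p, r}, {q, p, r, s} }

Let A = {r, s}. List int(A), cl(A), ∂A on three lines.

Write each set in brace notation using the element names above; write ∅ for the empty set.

int(A) = ∅
cl(A)  = {q, p, r, s}
∂A     = {q, p, r, s}

interior: largest open inside A is ∅ (from ∅)
cl via duality: int({q, p}) = ∅, so X∖∅ = {q, p, r, s}
cl∖int = {q, p, r, s}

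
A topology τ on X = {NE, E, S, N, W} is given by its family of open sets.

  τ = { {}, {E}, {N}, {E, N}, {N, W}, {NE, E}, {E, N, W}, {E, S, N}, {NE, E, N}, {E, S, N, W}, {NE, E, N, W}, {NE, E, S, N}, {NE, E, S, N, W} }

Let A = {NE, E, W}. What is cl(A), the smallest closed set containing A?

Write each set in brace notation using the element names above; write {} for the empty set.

{NE, E, S, W}

cl via duality: int({S, N}) = {N}, so X∖{N} = {NE, E, S, W}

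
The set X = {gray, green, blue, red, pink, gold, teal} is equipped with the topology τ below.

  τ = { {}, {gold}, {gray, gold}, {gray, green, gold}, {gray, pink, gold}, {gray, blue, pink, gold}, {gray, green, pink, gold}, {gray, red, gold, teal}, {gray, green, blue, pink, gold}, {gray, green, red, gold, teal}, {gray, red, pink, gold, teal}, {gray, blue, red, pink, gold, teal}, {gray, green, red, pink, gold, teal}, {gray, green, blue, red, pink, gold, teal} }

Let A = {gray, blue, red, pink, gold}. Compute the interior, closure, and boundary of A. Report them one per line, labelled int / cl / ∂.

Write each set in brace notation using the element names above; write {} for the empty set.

int(A) = {gray, blue, pink, gold}
cl(A)  = {gray, green, blue, red, pink, gold, teal}
∂A     = {green, red, teal}

open subsets of A: {}, {gold}, {gray, gold}, {gray, pink, gold}, {gray, blue, pink, gold}; so int(A) = {gray, blue, pink, gold}
closure: X∖int(X∖A) = X∖{} = {gray, green, blue, red, pink, gold, teal}
∂A = {gray, green, blue, red, pink, gold, teal} minus {gray, blue, pink, gold} = {green, red, teal}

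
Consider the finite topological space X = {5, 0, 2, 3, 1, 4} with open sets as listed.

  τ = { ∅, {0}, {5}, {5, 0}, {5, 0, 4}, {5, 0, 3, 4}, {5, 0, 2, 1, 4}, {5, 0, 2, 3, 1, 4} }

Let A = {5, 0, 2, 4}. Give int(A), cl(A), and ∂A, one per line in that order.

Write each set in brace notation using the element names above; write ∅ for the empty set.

int(A) = {5, 0, 4}
cl(A)  = {5, 0, 2, 3, 1, 4}
∂A     = {2, 3, 1}

U open, U⊆A: ∅, {0}, {5}, {5, 0}, {5, 0, 4}. int(A) = ⋃ = {5, 0, 4}
X∖A={3, 1}, int(X∖A)=∅, hence cl(A)={5, 0, 2, 3, 1, 4}
∂A: remove int from cl → {2, 3, 1}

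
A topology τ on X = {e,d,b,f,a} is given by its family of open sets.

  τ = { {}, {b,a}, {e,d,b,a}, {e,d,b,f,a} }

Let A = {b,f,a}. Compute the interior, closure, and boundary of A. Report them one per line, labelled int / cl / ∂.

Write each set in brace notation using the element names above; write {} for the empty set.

int(A) = {b,a}
cl(A)  = {e,d,b,f,a}
∂A     = {e,d,f}

open subsets of A: {}, {b,a}; so int(A) = {b,a}
closure: X∖int(X∖A) = X∖{} = {e,d,b,f,a}
∂A = {e,d,b,f,a} minus {b,a} = {e,d,f}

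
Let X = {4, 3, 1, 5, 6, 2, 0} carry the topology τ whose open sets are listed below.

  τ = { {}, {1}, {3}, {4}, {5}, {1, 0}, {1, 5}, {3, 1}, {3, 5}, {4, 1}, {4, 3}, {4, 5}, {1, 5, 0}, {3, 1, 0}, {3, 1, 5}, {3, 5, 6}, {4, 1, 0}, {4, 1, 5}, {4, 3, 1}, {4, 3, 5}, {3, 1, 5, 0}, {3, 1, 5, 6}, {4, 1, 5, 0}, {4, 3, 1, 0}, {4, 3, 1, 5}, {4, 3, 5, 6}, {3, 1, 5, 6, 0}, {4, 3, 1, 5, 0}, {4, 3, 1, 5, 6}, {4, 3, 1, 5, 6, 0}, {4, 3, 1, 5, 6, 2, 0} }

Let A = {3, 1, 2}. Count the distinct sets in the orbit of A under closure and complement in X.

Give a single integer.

8

closure: X∖int(X∖A) = X∖{4, 5} = {3, 1, 6, 2, 0}
Let k=closure and c=complement:
  1. A     = {3, 1, 2}
  2. kA    = {3, 1, 6, 2, 0}
  3. cA    = {4, 5, 6, 0}
  4. ckA   = {4, 5}
  5. kcA   = {4, 5, 6, 2, 0}
  6. kckA  = {4, 5, 6, 2}
  7. ckcA  = {3, 1}
  8. ckckA = {3, 1, 0}
— saturated at 8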